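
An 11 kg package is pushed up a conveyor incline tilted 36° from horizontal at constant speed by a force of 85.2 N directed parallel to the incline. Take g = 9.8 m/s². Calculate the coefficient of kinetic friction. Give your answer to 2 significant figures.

0.25

At constant speed ΣF = 0 along the incline. The applied 85.2 N acts up the slope; the weight component mg sin 36° = 63.363 N and kinetic friction μN both act down the slope.
So 85.2 = 63.363 + μ × 87.212, giving μ = (85.2 − 63.363) / 87.212 = 0.2504.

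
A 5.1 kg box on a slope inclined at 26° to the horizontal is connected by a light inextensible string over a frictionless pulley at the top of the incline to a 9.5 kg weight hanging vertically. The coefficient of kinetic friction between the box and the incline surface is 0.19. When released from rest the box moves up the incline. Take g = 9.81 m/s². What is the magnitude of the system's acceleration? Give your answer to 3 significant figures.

For the box on the incline: the weight component along the slope is m₁g sin 26° = 5.1 × 9.81 × 0.4384 = 21.934 N and the normal force is N = m₁g cos 26° = 44.968 N.
Kinetic friction opposes the box's motion up the incline: f = μN = 0.19 × 44.968 = 8.544 N acting down the slope.
Newton's second law for the box (up-slope positive): T − 21.934 − 8.544 = 5.1 a. For the hanging weight (downward positive): 9.5 × 9.81 − T = 9.5 a.
Adding the two equations eliminates T: 62.717 = 14.6 a, so a = 4.2957 m/s².

4.30 m/s²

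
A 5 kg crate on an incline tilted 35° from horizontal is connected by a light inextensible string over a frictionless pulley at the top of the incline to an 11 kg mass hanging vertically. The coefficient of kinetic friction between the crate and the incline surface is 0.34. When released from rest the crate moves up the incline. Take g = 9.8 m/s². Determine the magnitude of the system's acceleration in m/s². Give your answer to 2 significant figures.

For the crate on the incline: the weight component along the slope is m₁g sin 35° = 5 × 9.8 × 0.5736 = 28.106 N and the normal force is N = m₁g cos 35° = 40.138 N.
Kinetic friction opposes the crate's motion up the incline: f = μN = 0.34 × 40.138 = 13.647 N acting down the slope.
Newton's second law for the crate (up-slope positive): T − 28.106 − 13.647 = 5 a. For the hanging mass (downward positive): 11 × 9.8 − T = 11 a.
Adding the two equations eliminates T: 66.047 = 16 a, so a = 4.1279 m/s².

4.1 m/s²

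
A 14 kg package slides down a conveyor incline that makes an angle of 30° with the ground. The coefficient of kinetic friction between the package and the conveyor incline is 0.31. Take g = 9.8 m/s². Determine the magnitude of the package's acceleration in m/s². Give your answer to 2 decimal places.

Resolving the weight along the incline: the component pulling the package down the slope is mg sin 30° = 14 × 9.8 × 0.5000 = 68.600 N, and the normal force is N = mg cos 30° = 14 × 9.8 × 0.8660 = 118.815 N.
Kinetic friction acts up the slope with magnitude f = μN = 0.31 × 118.815 = 36.833 N.
Net force along the incline is 68.600 − 36.833 = 31.767 N, so a = 31.767 / 14 = 2.2691 m/s².

2.27 m/s²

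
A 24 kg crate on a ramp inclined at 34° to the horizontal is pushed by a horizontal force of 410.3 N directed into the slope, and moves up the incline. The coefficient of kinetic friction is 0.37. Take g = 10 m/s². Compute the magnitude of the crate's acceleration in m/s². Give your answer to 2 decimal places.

The horizontal push has components F cos 34° = 410.3 × 0.8290 = 340.139 N up the incline and F sin 34° = 410.3 × 0.5592 = 229.440 N pressing into the surface.
The normal force is therefore N = mg cos 34° + F sin 34° = 198.960 + 229.440 = 428.400 N, and kinetic friction down the slope is μN = 0.37 × 428.400 = 158.508 N.
Along the incline: F cos 34° − mg sin 34° − μN = ma, so 340.139 − 134.208 − 158.508 = 24 a, giving a = 1.9760 m/s².

1.98 m/s²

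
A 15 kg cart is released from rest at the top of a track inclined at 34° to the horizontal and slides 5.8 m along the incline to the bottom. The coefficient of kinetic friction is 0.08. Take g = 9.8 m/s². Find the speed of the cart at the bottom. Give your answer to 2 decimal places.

7.49 m/s

The weight component along the incline is mg sin 34° = 82.201 N and the normal force is N = mg cos 34° = 121.869 N.
Friction up the slope is f = μN = 0.08 × 121.869 = 9.750 N, so the net downslope force is 82.201 − 9.750 = 72.451 N and a = 72.451 / 15 = 4.8301 m/s².
Starting from rest over a distance of 5.8 m, v² = 2aL = 2 × 4.8301 × 5.8 = 56.0292, so v = 7.4853 m/s.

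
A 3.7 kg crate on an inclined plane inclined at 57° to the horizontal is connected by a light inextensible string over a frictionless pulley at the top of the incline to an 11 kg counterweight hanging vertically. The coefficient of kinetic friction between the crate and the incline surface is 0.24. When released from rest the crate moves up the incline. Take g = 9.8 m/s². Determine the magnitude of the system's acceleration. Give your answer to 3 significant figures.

4.94 m/s²

For the crate on the incline: the weight component along the slope is m₁g sin 57° = 3.7 × 9.8 × 0.8387 = 30.411 N and the normal force is N = m₁g cos 57° = 19.749 N.
Kinetic friction opposes the crate's motion up the incline: f = μN = 0.24 × 19.749 = 4.740 N acting down the slope.
Newton's second law for the crate (up-slope positive): T − 30.411 − 4.740 = 3.7 a. For the hanging counterweight (downward positive): 11 × 9.8 − T = 11 a.
Adding the two equations eliminates T: 72.649 = 14.7 a, so a = 4.9421 m/s².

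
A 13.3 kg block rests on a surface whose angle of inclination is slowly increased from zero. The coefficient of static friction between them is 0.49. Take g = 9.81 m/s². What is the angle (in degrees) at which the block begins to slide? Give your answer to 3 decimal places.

26.105°

At the threshold of sliding, static friction is at its maximum μ_s N and exactly balances the weight component along the incline: mg sin θ = μ_s mg cos θ.
Hence tan θ = μ_s = 0.49, so θ = arctan(0.49) = 26.1049°.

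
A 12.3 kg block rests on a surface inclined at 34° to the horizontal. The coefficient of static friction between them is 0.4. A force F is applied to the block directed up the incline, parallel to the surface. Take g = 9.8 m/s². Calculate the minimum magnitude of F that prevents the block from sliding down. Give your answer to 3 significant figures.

27.4 N

The normal force is N = mg cos 34° = 99.932 N. With F at its minimum the block is on the verge of sliding down, so static friction is at its maximum μ_s N = 0.4 × 99.932 = 39.973 N and acts up the slope.
Equilibrium along the incline: F + μ_s N = mg sin 34°, so F = 67.405 − 39.973 = 27.432 N.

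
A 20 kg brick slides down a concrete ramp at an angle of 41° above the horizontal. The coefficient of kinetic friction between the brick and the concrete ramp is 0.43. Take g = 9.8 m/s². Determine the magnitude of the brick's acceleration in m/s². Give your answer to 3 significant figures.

3.25 m/s²

Resolving the weight along the incline: the component pulling the brick down the slope is mg sin 41° = 20 × 9.8 × 0.6561 = 128.596 N, and the normal force is N = mg cos 41° = 20 × 9.8 × 0.7547 = 147.921 N.
Kinetic friction acts up the slope with magnitude f = μN = 0.43 × 147.921 = 63.606 N.
Net force along the incline is 128.596 − 63.606 = 64.990 N, so a = 64.990 / 20 = 3.2495 m/s².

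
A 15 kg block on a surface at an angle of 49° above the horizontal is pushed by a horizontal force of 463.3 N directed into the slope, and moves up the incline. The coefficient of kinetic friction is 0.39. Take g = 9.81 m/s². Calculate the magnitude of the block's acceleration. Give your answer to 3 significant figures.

The horizontal push has components F cos 49° = 463.3 × 0.6561 = 303.971 N up the incline and F sin 49° = 463.3 × 0.7547 = 349.653 N pressing into the surface.
The normal force is therefore N = mg cos 49° + F sin 49° = 96.545 + 349.653 = 446.198 N, and kinetic friction down the slope is μN = 0.39 × 446.198 = 174.017 N.
Along the incline: F cos 49° − mg sin 49° − μN = ma, so 303.971 − 111.054 − 174.017 = 15 a, giving a = 1.2600 m/s².

1.26 m/s²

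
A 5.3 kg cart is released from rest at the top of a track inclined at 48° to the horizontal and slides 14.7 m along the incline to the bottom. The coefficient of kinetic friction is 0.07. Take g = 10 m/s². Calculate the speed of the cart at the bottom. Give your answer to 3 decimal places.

The weight component along the incline is mg sin 48° = 39.387 N and the normal force is N = mg cos 48° = 35.464 N.
Friction up the slope is f = μN = 0.07 × 35.464 = 2.482 N, so the net downslope force is 39.387 − 2.482 = 36.905 N and a = 36.905 / 5.3 = 6.9632 m/s².
Starting from rest over a distance of 14.7 m, v² = 2aL = 2 × 6.9632 × 14.7 = 204.7181, so v = 14.3080 m/s.

14.308 m/s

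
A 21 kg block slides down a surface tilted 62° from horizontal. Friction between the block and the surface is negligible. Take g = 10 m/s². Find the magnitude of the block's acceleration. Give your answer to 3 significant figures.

8.83 m/s²

Resolving the weight along the incline: the component pulling the block down the slope is mg sin 62° = 21 × 10 × 0.8829 = 185.409 N, and the normal force is N = mg cos 62° = 21 × 10 × 0.4695 = 98.595 N.
With no friction the net force along the incline is 185.409 N, so a = g sin 62° = 185.409 / 21 = 8.8290 m/s².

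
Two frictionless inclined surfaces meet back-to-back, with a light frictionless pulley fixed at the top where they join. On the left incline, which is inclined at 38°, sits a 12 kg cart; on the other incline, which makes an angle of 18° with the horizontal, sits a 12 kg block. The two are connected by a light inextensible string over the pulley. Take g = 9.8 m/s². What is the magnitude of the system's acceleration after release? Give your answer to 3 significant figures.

Resolve each weight along its own incline: the 12 kg mass has component 12 × 9.8 × sin 38° = 72.402 N down its slope, and the 12 kg mass has 12 × 9.8 × sin 18° = 36.340 N down its slope.
The 12 kg side's 72.402 N exceeds the other side's 36.340 N, so that mass slides down and the 12 kg mass slides up. Taking that direction as positive, Newton's second law for the whole system gives 72.402 − 36.340 = (12 + 12) a, so a = 36.062 / 24 = 1.5026 m/s².

1.50 m/s²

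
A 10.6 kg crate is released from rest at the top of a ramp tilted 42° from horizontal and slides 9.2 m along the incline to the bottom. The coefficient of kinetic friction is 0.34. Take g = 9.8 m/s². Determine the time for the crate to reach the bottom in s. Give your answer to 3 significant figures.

The weight component along the incline is mg sin 42° = 69.509 N and the normal force is N = mg cos 42° = 77.198 N.
Friction up the slope is f = μN = 0.34 × 77.198 = 26.247 N, so the net downslope force is 69.509 − 26.247 = 43.262 N and a = 43.262 / 10.6 = 4.0813 m/s².
Starting from rest, L = ½at², so t = √(2L/a) = √(2 × 9.2 / 4.0813) = 2.1233 s.

2.12 s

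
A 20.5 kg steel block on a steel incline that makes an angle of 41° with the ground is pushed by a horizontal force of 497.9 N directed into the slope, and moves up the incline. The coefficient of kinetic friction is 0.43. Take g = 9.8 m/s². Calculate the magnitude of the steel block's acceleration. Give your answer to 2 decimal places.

1.87 m/s²

The horizontal push has components F cos 41° = 497.9 × 0.7547 = 375.765 N up the incline and F sin 41° = 497.9 × 0.6561 = 326.672 N pressing into the surface.
The normal force is therefore N = mg cos 41° + F sin 41° = 151.619 + 326.672 = 478.291 N, and kinetic friction down the slope is μN = 0.43 × 478.291 = 205.665 N.
Along the incline: F cos 41° − mg sin 41° − μN = ma, so 375.765 − 131.810 − 205.665 = 20.5 a, giving a = 1.8678 m/s².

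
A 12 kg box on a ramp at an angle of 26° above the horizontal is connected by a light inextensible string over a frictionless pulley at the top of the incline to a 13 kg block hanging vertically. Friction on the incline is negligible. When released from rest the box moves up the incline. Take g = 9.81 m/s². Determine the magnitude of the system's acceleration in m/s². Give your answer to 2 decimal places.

For the box on the incline: the weight component along the slope is m₁g sin 26° = 12 × 9.81 × 0.4384 = 51.608 N and the normal force is N = m₁g cos 26° = 105.806 N.
Newton's second law for the box (up-slope positive): T − 51.608 = 12 a. For the hanging block (downward positive): 13 × 9.81 − T = 13 a.
Adding the two equations eliminates T: 75.922 = 25 a, so a = 3.0369 m/s².

3.04 m/s²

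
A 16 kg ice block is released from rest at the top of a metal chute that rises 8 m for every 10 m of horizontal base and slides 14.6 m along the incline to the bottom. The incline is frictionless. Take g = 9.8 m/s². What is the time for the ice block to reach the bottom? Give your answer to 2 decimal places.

2.18 s

The weight component along the incline is mg sin 38.66° = 97.952 N and the normal force is N = mg cos 38.66° = 122.440 N.
With no friction, a = g sin 38.66° = 6.1220 m/s².
Starting from rest, L = ½at², so t = √(2L/a) = √(2 × 14.6 / 6.1220) = 2.1840 s.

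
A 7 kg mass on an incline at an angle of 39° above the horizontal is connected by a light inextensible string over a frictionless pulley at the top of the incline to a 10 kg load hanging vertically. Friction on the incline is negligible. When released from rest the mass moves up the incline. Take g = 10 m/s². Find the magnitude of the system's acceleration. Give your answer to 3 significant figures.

3.29 m/s²

For the mass on the incline: the weight component along the slope is m₁g sin 39° = 7 × 10 × 0.6293 = 44.051 N and the normal force is N = m₁g cos 39° = 54.400 N.
Newton's second law for the mass (up-slope positive): T − 44.051 = 7 a. For the hanging load (downward positive): 10 × 10 − T = 10 a.
Adding the two equations eliminates T: 55.949 = 17 a, so a = 3.2911 m/s².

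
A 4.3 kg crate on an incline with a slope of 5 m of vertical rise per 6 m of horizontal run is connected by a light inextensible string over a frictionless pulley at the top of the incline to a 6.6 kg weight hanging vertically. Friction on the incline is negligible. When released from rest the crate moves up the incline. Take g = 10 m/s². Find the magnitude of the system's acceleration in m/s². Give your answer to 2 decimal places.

3.53 m/s²

For the crate on the incline: the weight component along the slope is m₁g sin 39.81° = 4.3 × 10 × 0.6402 = 27.529 N and the normal force is N = m₁g cos 39.81° = 33.034 N.
Newton's second law for the crate (up-slope positive): T − 27.529 = 4.3 a. For the hanging weight (downward positive): 6.6 × 10 − T = 6.6 a.
Adding the two equations eliminates T: 38.471 = 10.9 a, so a = 3.5294 m/s².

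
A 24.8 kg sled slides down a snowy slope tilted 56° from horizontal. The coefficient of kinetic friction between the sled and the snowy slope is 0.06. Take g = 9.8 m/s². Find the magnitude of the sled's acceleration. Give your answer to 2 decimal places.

Resolving the weight along the incline: the component pulling the sled down the slope is mg sin 56° = 24.8 × 9.8 × 0.8290 = 201.480 N, and the normal force is N = mg cos 56° = 24.8 × 9.8 × 0.5592 = 135.908 N.
Kinetic friction acts up the slope with magnitude f = μN = 0.06 × 135.908 = 8.154 N.
Net force along the incline is 201.480 − 8.154 = 193.326 N, so a = 193.326 / 24.8 = 7.7954 m/s².

7.80 m/s²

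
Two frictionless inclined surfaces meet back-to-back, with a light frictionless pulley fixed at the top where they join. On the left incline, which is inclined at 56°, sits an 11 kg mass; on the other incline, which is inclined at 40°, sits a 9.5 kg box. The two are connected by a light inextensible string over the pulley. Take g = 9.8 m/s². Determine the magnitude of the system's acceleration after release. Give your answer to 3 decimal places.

Resolve each weight along its own incline: the 11 kg mass has component 11 × 9.8 × sin 56° = 89.370 N down its slope, and the 9.5 kg mass has 9.5 × 9.8 × sin 40° = 59.844 N down its slope.
The 11 kg side's 89.370 N exceeds the other side's 59.844 N, so that mass slides down and the 9.5 kg mass slides up. Taking that direction as positive, Newton's second law for the whole system gives 89.370 − 59.844 = (11 + 9.5) a, so a = 29.526 / 20.5 = 1.4403 m/s².

1.440 m/s²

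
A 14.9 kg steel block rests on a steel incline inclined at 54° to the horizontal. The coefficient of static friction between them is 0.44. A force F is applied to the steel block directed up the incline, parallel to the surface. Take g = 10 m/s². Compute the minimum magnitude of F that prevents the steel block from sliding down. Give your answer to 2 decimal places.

82.01 N

The normal force is N = mg cos 54° = 87.580 N. With F at its minimum the steel block is on the verge of sliding down, so static friction is at its maximum μ_s N = 0.44 × 87.580 = 38.535 N and acts up the slope.
Equilibrium along the incline: F + μ_s N = mg sin 54°, so F = 120.544 − 38.535 = 82.009 N.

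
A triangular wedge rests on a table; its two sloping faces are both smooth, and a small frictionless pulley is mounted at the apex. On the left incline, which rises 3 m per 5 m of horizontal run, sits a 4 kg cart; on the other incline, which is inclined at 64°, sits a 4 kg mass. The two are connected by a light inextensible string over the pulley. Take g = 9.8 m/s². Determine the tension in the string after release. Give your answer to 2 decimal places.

27.70 N

Resolve each weight along its own incline: the 4 kg mass has component 4 × 9.8 × sin 30.96° = 20.168 N down its slope, and the 4 kg mass has 4 × 9.8 × sin 64° = 35.233 N down its slope.
The 4 kg side's 35.233 N exceeds the other side's 20.168 N, so that mass slides down and the 4 kg mass slides up. Taking that direction as positive, Newton's second law for the whole system gives 35.233 − 20.168 = (4 + 4) a, so a = 15.065 / 8 = 1.8831 m/s².
For the 4 kg mass (up-slope positive): T − 20.168 = 4 × 1.8831, so T = 27.700 N.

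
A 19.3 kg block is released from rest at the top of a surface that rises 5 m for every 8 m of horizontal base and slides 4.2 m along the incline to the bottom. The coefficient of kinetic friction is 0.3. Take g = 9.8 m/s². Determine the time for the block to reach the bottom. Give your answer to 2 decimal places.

1.76 s

The weight component along the incline is mg sin 32.01° = 100.244 N and the normal force is N = mg cos 32.01° = 160.390 N.
Friction up the slope is f = μN = 0.3 × 160.390 = 48.117 N, so the net downslope force is 100.244 − 48.117 = 52.127 N and a = 52.127 / 19.3 = 2.7009 m/s².
Starting from rest, L = ½at², so t = √(2L/a) = √(2 × 4.2 / 2.7009) = 1.7635 s.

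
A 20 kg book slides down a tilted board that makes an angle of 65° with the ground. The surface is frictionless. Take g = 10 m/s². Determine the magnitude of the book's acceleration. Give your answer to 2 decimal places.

Resolving the weight along the incline: the component pulling the book down the slope is mg sin 65° = 20 × 10 × 0.9063 = 181.260 N, and the normal force is N = mg cos 65° = 20 × 10 × 0.4226 = 84.520 N.
With no friction the net force along the incline is 181.260 N, so a = g sin 65° = 181.260 / 20 = 9.0630 m/s².

9.06 m/s²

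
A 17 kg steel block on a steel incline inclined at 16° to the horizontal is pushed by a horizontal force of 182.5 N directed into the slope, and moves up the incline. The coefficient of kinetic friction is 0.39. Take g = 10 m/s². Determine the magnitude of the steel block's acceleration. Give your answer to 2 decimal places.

2.66 m/s²

The horizontal push has components F cos 16° = 182.5 × 0.9613 = 175.437 N up the incline and F sin 16° = 182.5 × 0.2756 = 50.297 N pressing into the surface.
The normal force is therefore N = mg cos 16° + F sin 16° = 163.421 + 50.297 = 213.718 N, and kinetic friction down the slope is μN = 0.39 × 213.718 = 83.350 N.
Along the incline: F cos 16° − mg sin 16° − μN = ma, so 175.437 − 46.852 − 83.350 = 17 a, giving a = 2.6609 m/s².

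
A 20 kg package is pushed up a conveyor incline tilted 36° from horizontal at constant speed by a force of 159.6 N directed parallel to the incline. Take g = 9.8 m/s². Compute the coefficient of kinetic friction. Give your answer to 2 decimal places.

At constant speed ΣF = 0 along the incline. The applied 159.6 N acts up the slope; the weight component mg sin 36° = 115.206 N and kinetic friction μN both act down the slope.
So 159.6 = 115.206 + μ × 158.567, giving μ = (159.6 − 115.206) / 158.567 = 0.2800.

0.28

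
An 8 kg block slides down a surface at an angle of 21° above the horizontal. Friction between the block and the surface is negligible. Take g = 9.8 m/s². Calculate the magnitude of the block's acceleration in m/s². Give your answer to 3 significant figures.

3.51 m/s²

Resolving the weight along the incline: the component pulling the block down the slope is mg sin 21° = 8 × 9.8 × 0.3584 = 28.099 N, and the normal force is N = mg cos 21° = 8 × 9.8 × 0.9336 = 73.194 N.
With no friction the net force along the incline is 28.099 N, so a = g sin 21° = 28.099 / 8 = 3.5124 m/s².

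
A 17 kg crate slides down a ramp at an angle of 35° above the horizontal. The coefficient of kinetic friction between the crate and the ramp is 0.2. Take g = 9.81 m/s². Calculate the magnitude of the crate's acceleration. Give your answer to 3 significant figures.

4.02 m/s²

Resolving the weight along the incline: the component pulling the crate down the slope is mg sin 35° = 17 × 9.81 × 0.5736 = 95.659 N, and the normal force is N = mg cos 35° = 17 × 9.81 × 0.8192 = 136.618 N.
Kinetic friction acts up the slope with magnitude f = μN = 0.2 × 136.618 = 27.324 N.
Net force along the incline is 95.659 − 27.324 = 68.335 N, so a = 68.335 / 17 = 4.0197 m/s².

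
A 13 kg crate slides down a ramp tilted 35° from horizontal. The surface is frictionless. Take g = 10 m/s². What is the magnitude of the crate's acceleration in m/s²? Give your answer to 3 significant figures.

Resolving the weight along the incline: the component pulling the crate down the slope is mg sin 35° = 13 × 10 × 0.5736 = 74.568 N, and the normal force is N = mg cos 35° = 13 × 10 × 0.8192 = 106.496 N.
With no friction the net force along the incline is 74.568 N, so a = g sin 35° = 74.568 / 13 = 5.7360 m/s².

5.74 m/s²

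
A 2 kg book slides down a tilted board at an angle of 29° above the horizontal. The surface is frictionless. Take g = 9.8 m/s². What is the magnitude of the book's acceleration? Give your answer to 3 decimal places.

4.751 m/s²

Resolving the weight along the incline: the component pulling the book down the slope is mg sin 29° = 2 × 9.8 × 0.4848 = 9.502 N, and the normal force is N = mg cos 29° = 2 × 9.8 × 0.8746 = 17.142 N.
With no friction the net force along the incline is 9.502 N, so a = g sin 29° = 9.502 / 2 = 4.7510 m/s².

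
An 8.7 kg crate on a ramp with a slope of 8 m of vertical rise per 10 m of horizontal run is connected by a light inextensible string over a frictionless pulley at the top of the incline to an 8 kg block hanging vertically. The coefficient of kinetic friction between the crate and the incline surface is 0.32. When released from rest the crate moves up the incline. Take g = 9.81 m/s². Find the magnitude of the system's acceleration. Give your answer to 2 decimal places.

For the crate on the incline: the weight component along the slope is m₁g sin 38.66° = 8.7 × 9.81 × 0.6247 = 53.316 N and the normal force is N = m₁g cos 38.66° = 66.645 N.
Kinetic friction opposes the crate's motion up the incline: f = μN = 0.32 × 66.645 = 21.326 N acting down the slope.
Newton's second law for the crate (up-slope positive): T − 53.316 − 21.326 = 8.7 a. For the hanging block (downward positive): 8 × 9.81 − T = 8 a.
Adding the two equations eliminates T: 3.838 = 16.7 a, so a = 0.2298 m/s².

0.23 m/s²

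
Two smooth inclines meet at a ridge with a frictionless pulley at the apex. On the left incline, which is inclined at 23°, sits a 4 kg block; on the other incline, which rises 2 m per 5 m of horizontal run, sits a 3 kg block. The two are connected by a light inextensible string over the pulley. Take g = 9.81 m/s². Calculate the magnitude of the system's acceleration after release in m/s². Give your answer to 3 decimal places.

0.629 m/s²

Resolve each weight along its own incline: the 4 kg mass has component 4 × 9.81 × sin 23° = 15.332 N down its slope, and the 3 kg mass has 3 × 9.81 × sin 21.80° = 10.930 N down its slope.
The 4 kg side's 15.332 N exceeds the other side's 10.930 N, so that mass slides down and the 3 kg mass slides up. Taking that direction as positive, Newton's second law for the whole system gives 15.332 − 10.930 = (4 + 3) a, so a = 4.402 / 7 = 0.6289 m/s².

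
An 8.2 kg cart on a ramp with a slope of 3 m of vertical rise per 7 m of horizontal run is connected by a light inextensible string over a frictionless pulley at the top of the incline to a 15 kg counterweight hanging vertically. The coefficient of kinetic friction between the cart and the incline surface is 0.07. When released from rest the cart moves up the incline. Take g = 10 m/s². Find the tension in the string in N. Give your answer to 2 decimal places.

77.31 N

For the cart on the incline: the weight component along the slope is m₁g sin 23.20° = 8.2 × 10 × 0.3939 = 32.300 N and the normal force is N = m₁g cos 23.20° = 75.370 N.
Kinetic friction opposes the cart's motion up the incline: f = μN = 0.07 × 75.370 = 5.276 N acting down the slope.
Newton's second law for the cart (up-slope positive): T − 32.300 − 5.276 = 8.2 a. For the hanging counterweight (downward positive): 15 × 10 − T = 15 a.
Adding the two equations eliminates T: 112.424 = 23.2 a, so a = 4.8459 m/s².
Then from the hanging counterweight's equation, T = 15 × (10 − 4.8459) = 77.311 N.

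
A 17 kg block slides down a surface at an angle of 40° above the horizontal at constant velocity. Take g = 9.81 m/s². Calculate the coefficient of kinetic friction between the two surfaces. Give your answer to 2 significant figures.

At constant velocity the net force along the incline is zero: mg sin 40° = μ mg cos 40°.
So μ = tan 40° = 0.6428 / 0.7660 = 0.8392.

0.84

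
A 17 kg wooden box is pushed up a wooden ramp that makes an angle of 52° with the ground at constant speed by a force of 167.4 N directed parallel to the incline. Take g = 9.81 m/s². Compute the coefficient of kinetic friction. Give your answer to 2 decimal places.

At constant speed ΣF = 0 along the incline. The applied 167.4 N acts up the slope; the weight component mg sin 52° = 131.417 N and kinetic friction μN both act down the slope.
So 167.4 = 131.417 + μ × 102.674, giving μ = (167.4 − 131.417) / 102.674 = 0.3505.

0.35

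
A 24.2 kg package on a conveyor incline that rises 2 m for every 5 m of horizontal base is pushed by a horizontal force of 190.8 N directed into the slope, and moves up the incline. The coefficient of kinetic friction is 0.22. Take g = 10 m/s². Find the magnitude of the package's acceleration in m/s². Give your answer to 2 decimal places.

The horizontal push has components F cos 21.80° = 190.8 × 0.9285 = 177.158 N up the incline and F sin 21.80° = 190.8 × 0.3714 = 70.863 N pressing into the surface.
The normal force is therefore N = mg cos 21.80° + F sin 21.80° = 224.697 + 70.863 = 295.560 N, and kinetic friction down the slope is μN = 0.22 × 295.560 = 65.023 N.
Along the incline: F cos 21.80° − mg sin 21.80° − μN = ma, so 177.158 − 89.879 − 65.023 = 24.2 a, giving a = 0.9197 m/s².

0.92 m/s²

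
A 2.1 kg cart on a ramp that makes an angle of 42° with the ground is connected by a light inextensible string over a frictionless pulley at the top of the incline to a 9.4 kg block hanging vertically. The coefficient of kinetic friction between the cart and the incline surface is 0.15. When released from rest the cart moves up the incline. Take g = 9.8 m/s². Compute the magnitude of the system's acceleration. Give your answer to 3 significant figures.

6.61 m/s²

For the cart on the incline: the weight component along the slope is m₁g sin 42° = 2.1 × 9.8 × 0.6691 = 13.770 N and the normal force is N = m₁g cos 42° = 15.294 N.
Kinetic friction opposes the cart's motion up the incline: f = μN = 0.15 × 15.294 = 2.294 N acting down the slope.
Newton's second law for the cart (up-slope positive): T − 13.770 − 2.294 = 2.1 a. For the hanging block (downward positive): 9.4 × 9.8 − T = 9.4 a.
Adding the two equations eliminates T: 76.056 = 11.5 a, so a = 6.6136 m/s².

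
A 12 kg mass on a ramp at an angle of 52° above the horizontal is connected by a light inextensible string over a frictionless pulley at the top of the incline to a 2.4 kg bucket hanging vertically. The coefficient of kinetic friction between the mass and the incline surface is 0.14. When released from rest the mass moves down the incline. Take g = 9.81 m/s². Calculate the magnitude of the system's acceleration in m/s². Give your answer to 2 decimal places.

4.10 m/s²

For the mass on the incline: the weight component along the slope is m₁g sin 52° = 12 × 9.81 × 0.7880 = 92.763 N and the normal force is N = m₁g cos 52° = 72.476 N.
Kinetic friction opposes the mass's motion down the incline: f = μN = 0.14 × 72.476 = 10.147 N acting up the slope.
Newton's second law for the mass (down-slope positive): 92.763 − 10.147 − T = 12 a. For the hanging bucket (upward positive): T − 2.4 × 9.81 = 2.4 a.
Adding the two equations eliminates T: 59.072 = 14.4 a, so a = 4.1022 m/s².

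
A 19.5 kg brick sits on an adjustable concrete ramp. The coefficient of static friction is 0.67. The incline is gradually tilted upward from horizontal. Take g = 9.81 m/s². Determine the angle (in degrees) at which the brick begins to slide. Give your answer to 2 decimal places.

At the threshold of sliding, static friction is at its maximum μ_s N and exactly balances the weight component along the incline: mg sin θ = μ_s mg cos θ.
Hence tan θ = μ_s = 0.67, so θ = arctan(0.67) = 33.8221°.

33.82°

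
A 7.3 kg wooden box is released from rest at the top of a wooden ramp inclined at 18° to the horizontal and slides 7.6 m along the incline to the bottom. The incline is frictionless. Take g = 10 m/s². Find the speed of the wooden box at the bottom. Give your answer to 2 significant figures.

The weight component along the incline is mg sin 18° = 22.558 N and the normal force is N = mg cos 18° = 69.427 N.
With no friction, a = g sin 18° = 3.0902 m/s².
Starting from rest over a distance of 7.6 m, v² = 2aL = 2 × 3.0902 × 7.6 = 46.9710, so v = 6.8535 m/s.

6.9 m/s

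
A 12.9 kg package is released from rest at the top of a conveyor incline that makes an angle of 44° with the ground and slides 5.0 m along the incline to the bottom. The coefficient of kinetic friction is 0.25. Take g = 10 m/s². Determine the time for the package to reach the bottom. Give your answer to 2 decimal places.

The weight component along the incline is mg sin 44° = 89.611 N and the normal force is N = mg cos 44° = 92.795 N.
Friction up the slope is f = μN = 0.25 × 92.795 = 23.199 N, so the net downslope force is 89.611 − 23.199 = 66.412 N and a = 66.412 / 12.9 = 5.1482 m/s².
Starting from rest, L = ½at², so t = √(2L/a) = √(2 × 5.0 / 5.1482) = 1.3937 s.

1.39 s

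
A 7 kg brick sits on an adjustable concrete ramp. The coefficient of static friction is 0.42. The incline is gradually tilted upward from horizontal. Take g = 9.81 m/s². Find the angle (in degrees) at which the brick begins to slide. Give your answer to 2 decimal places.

22.78°

At the threshold of sliding, static friction is at its maximum μ_s N and exactly balances the weight component along the incline: mg sin θ = μ_s mg cos θ.
Hence tan θ = μ_s = 0.42, so θ = arctan(0.42) = 22.7824°.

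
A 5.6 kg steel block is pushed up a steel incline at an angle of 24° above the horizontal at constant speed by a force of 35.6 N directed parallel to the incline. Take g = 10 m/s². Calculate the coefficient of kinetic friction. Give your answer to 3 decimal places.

0.251

At constant speed ΣF = 0 along the incline. The applied 35.6 N acts up the slope; the weight component mg sin 24° = 22.777 N and kinetic friction μN both act down the slope.
So 35.6 = 22.777 + μ × 51.159, giving μ = (35.6 − 22.777) / 51.159 = 0.2506.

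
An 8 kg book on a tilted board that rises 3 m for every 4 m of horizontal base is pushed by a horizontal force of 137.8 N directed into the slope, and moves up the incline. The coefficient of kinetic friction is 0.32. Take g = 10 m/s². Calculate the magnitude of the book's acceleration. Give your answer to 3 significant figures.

1.91 m/s²

The horizontal push has components F cos 36.87° = 137.8 × 0.8000 = 110.240 N up the incline and F sin 36.87° = 137.8 × 0.6000 = 82.680 N pressing into the surface.
The normal force is therefore N = mg cos 36.87° + F sin 36.87° = 64.000 + 82.680 = 146.680 N, and kinetic friction down the slope is μN = 0.32 × 146.680 = 46.938 N.
Along the incline: F cos 36.87° − mg sin 36.87° − μN = ma, so 110.240 − 48.000 − 46.938 = 8 a, giving a = 1.9127 m/s².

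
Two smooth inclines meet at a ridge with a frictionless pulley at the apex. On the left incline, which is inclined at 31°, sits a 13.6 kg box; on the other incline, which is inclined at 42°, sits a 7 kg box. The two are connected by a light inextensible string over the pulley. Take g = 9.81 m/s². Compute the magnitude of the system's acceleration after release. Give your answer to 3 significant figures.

1.11 m/s²

Resolve each weight along its own incline: the 13.6 kg mass has component 13.6 × 9.81 × sin 31° = 68.714 N down its slope, and the 7 kg mass has 7 × 9.81 × sin 42° = 45.949 N down its slope.
The 13.6 kg side's 68.714 N exceeds the other side's 45.949 N, so that mass slides down and the 7 kg mass slides up. Taking that direction as positive, Newton's second law for the whole system gives 68.714 − 45.949 = (13.6 + 7) a, so a = 22.765 / 20.6 = 1.1051 m/s².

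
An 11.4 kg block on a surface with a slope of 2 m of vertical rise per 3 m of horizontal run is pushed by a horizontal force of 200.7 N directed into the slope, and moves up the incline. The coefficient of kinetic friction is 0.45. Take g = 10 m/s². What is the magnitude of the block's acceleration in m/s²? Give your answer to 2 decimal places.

The horizontal push has components F cos 33.69° = 200.7 × 0.8321 = 167.002 N up the incline and F sin 33.69° = 200.7 × 0.5547 = 111.328 N pressing into the surface.
The normal force is therefore N = mg cos 33.69° + F sin 33.69° = 94.859 + 111.328 = 206.187 N, and kinetic friction down the slope is μN = 0.45 × 206.187 = 92.784 N.
Along the incline: F cos 33.69° − mg sin 33.69° − μN = ma, so 167.002 − 63.236 − 92.784 = 11.4 a, giving a = 0.9633 m/s².

0.96 m/s²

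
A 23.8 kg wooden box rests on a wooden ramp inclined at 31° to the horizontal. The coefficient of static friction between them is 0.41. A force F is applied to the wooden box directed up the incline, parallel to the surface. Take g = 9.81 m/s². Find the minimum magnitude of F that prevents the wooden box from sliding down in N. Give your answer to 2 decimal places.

38.20 N

The normal force is N = mg cos 31° = 200.130 N. With F at its minimum the wooden box is on the verge of sliding down, so static friction is at its maximum μ_s N = 0.41 × 200.130 = 82.053 N and acts up the slope.
Equilibrium along the incline: F + μ_s N = mg sin 31°, so F = 120.250 − 82.053 = 38.197 N.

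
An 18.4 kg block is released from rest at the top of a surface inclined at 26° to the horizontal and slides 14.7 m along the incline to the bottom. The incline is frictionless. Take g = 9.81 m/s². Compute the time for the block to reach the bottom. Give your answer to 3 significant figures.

The weight component along the incline is mg sin 26° = 79.128 N and the normal force is N = mg cos 26° = 162.236 N.
With no friction, a = g sin 26° = 4.3004 m/s².
Starting from rest, L = ½at², so t = √(2L/a) = √(2 × 14.7 / 4.3004) = 2.6147 s.

2.61 s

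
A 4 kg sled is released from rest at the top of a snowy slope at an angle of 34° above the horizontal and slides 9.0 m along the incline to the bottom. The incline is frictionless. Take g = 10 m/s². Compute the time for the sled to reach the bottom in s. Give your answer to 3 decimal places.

The weight component along the incline is mg sin 34° = 22.368 N and the normal force is N = mg cos 34° = 33.162 N.
With no friction, a = g sin 34° = 5.5919 m/s².
Starting from rest, L = ½at², so t = √(2L/a) = √(2 × 9.0 / 5.5919) = 1.7941 s.

1.794 s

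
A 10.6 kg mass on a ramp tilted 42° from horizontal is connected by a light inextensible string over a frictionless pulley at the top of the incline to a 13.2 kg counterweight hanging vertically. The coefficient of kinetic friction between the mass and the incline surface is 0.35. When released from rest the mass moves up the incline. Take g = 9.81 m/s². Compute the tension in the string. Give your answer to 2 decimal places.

111.26 N

For the mass on the incline: the weight component along the slope is m₁g sin 42° = 10.6 × 9.81 × 0.6691 = 69.577 N and the normal force is N = m₁g cos 42° = 77.277 N.
Kinetic friction opposes the mass's motion up the incline: f = μN = 0.35 × 77.277 = 27.047 N acting down the slope.
Newton's second law for the mass (up-slope positive): T − 69.577 − 27.047 = 10.6 a. For the hanging counterweight (downward positive): 13.2 × 9.81 − T = 13.2 a.
Adding the two equations eliminates T: 32.868 = 23.8 a, so a = 1.3810 m/s².
Then from the hanging counterweight's equation, T = 13.2 × (9.81 − 1.3810) = 111.263 N.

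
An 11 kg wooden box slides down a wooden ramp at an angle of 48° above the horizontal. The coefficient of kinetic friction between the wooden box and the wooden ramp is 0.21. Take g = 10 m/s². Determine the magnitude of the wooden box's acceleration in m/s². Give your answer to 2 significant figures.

6.0 m/s²

Resolving the weight along the incline: the component pulling the wooden box down the slope is mg sin 48° = 11 × 10 × 0.7431 = 81.741 N, and the normal force is N = mg cos 48° = 11 × 10 × 0.6691 = 73.601 N.
Kinetic friction acts up the slope with magnitude f = μN = 0.21 × 73.601 = 15.456 N.
Net force along the incline is 81.741 − 15.456 = 66.285 N, so a = 66.285 / 11 = 6.0259 m/s².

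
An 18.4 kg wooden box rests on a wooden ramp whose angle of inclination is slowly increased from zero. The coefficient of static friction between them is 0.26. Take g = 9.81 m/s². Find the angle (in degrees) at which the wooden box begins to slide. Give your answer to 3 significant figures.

At the threshold of sliding, static friction is at its maximum μ_s N and exactly balances the weight component along the incline: mg sin θ = μ_s mg cos θ.
Hence tan θ = μ_s = 0.26, so θ = arctan(0.26) = 14.5742°.

14.6°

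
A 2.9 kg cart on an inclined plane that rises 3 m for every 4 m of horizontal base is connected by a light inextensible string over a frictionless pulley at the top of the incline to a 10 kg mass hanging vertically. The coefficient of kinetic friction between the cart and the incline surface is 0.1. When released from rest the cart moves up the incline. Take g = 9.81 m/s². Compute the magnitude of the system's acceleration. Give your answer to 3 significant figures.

6.11 m/s²

For the cart on the incline: the weight component along the slope is m₁g sin 36.87° = 2.9 × 9.81 × 0.6000 = 17.069 N and the normal force is N = m₁g cos 36.87° = 22.759 N.
Kinetic friction opposes the cart's motion up the incline: f = μN = 0.1 × 22.759 = 2.276 N acting down the slope.
Newton's second law for the cart (up-slope positive): T − 17.069 − 2.276 = 2.9 a. For the hanging mass (downward positive): 10 × 9.81 − T = 10 a.
Adding the two equations eliminates T: 78.755 = 12.9 a, so a = 6.1050 m/s².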